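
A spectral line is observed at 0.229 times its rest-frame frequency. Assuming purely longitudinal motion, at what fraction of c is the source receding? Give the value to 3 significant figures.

f_obs/f_src = √((1−β)/(1+β)) = 0.229  ⇒  (1−β)/(1+β) = 0.052441
β = |1 − D²|/(1 + D²) = |1 − 0.052441|/(1 + 0.052441) = 0.900

β ≈ 0.900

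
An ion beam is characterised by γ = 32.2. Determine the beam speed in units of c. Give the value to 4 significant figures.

β ≈ 0.9995

β = √(1 − 1/γ²) = √(1 − 1/32.2²) = √(0.999036) = 0.9995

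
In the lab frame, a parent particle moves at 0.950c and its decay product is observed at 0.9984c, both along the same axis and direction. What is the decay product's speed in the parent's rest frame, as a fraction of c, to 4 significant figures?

u' ≈ 0.9394c

Inverse velocity addition: u' = (u − v)/(1 − uv/c²)
= (0.9984 − 0.950)/(1 − 0.9984×0.950) = 0.04840/0.0515200 = 0.9394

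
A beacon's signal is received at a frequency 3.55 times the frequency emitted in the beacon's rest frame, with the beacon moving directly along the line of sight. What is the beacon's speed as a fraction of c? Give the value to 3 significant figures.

β ≈ 0.853

f_obs/f_src = √((1+β)/(1−β)) = 3.55  ⇒  (1+β)/(1−β) = 12.602
β = |1 − D²|/(1 + D²) = |1 − 12.602|/(1 + 12.602) = 0.853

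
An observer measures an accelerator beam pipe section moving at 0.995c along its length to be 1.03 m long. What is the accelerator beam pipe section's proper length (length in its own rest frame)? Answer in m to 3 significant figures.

γ = 1/√(1 − 0.995²) = 10.013
L₀ = γL = 10.013 × 1.03 = 10.3 m

L₀ ≈ 10.3 m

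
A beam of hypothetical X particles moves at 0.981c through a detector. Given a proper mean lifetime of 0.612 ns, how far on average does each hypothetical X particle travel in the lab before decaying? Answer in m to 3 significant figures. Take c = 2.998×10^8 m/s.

d ≈ 0.928 m

γ = 1/√(1 − 0.981²) = 5.1544
Dilated lifetime: Δt = γτ₀ = 5.1544 × 0.612 ns = 3.1545 ns
d = vΔt = 0.981c × 3.1545 ns = 2.9410×10^8 m/s × 3.1545×10^-9 s = 0.928 m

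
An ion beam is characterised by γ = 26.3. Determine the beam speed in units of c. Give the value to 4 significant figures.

β ≈ 0.9993

β = √(1 − 1/γ²) = √(1 − 1/26.3²) = √(0.998554) = 0.9993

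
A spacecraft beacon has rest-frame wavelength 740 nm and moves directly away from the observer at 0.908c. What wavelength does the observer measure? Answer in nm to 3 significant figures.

Relativistic Doppler: λ_obs = λ_src √((1+β)/(1−β))
= 740 × √(1.9080/0.092000) = 740 × 4.5540 = 3370 nm

λ_obs ≈ 3370 nm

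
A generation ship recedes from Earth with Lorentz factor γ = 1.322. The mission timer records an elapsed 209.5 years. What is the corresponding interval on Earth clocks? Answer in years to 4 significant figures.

Δt ≈ 277.0 years

γ = 1.322 (given)
Time dilation: Δt = γτ₀ = 1.322 × 209.5 years = 277.0 years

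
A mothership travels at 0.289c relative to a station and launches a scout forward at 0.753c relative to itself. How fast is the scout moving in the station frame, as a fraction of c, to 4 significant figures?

Compose boost 2: (0.753 + 0.289)/(1 + 0.753×0.289) = 1.042/1.21762 = 0.8558

u ≈ 0.8558c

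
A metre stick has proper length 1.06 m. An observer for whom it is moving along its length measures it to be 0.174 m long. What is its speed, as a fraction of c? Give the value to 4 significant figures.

β ≈ 0.9864

γ = L₀/L = 1.06/0.174 = 6.09195
β = √(1 − 1/γ²) = 0.9864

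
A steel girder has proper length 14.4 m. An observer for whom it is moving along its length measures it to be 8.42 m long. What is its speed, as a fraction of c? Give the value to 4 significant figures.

β ≈ 0.8112

γ = L₀/L = 14.4/8.42 = 1.71021
β = √(1 − 1/γ²) = 0.8112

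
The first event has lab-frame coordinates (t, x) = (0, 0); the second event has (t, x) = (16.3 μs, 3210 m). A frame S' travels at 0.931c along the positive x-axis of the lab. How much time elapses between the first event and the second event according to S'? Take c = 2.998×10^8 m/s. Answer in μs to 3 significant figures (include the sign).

γ = 1/√(1 − 0.931²) = 2.7396
Δt' = γ(Δt − vΔx/c²) = 2.7396 × (16.3 μs − 0.931×3210 m / (2.998×10^8 m/s))
= 2.7396 × (6.3317 μs) = 17.3 μs

Δt' ≈ 17.3 μs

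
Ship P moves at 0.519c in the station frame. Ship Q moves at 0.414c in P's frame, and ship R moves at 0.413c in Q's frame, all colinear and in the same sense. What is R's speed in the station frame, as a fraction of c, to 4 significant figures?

u ≈ 0.8966c

Compose boost 2: (0.414 + 0.519)/(1 + 0.414×0.519) = 0.9330/1.21487 = 0.767986
Compose boost 3: (0.413 + 0.767986)/(1 + 0.413×0.767986) = 1.18099/1.31718 = 0.8966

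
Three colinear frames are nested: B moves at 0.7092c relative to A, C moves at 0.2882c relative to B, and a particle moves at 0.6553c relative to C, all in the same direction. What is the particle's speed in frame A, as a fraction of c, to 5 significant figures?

Compose boost 2: (0.2882 + 0.7092)/(1 + 0.2882×0.7092) = 0.99740/1.204391 = 0.8281361
Compose boost 3: (0.6553 + 0.8281361)/(1 + 0.6553×0.8281361) = 1.483436/1.542678 = 0.96160

u ≈ 0.96160c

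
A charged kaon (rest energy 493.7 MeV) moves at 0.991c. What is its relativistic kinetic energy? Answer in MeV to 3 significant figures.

γ = 1/√(1 − 0.991²) = 7.4704
K = (γ − 1)m₀c² = (7.4704 − 1) × 493.7 MeV = 6.4704 × 493.7 MeV = 3190 MeV

K ≈ 3190 MeV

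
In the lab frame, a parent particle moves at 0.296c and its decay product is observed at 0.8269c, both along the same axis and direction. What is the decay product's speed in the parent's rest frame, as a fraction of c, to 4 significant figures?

Inverse velocity addition: u' = (u − v)/(1 − uv/c²)
= (0.8269 − 0.296)/(1 − 0.8269×0.296) = 0.5309/0.755238 = 0.7030

u' ≈ 0.7030c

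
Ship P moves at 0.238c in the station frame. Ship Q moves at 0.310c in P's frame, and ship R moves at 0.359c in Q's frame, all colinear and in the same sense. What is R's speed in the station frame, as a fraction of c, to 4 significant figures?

u ≈ 0.7347c

Compose boost 2: (0.310 + 0.238)/(1 + 0.310×0.238) = 0.5480/1.07378 = 0.510347
Compose boost 3: (0.359 + 0.510347)/(1 + 0.359×0.510347) = 0.869347/1.18321 = 0.7347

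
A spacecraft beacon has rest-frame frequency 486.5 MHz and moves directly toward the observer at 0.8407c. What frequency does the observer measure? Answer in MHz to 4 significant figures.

Relativistic Doppler: f_obs = f_src √((1+β)/(1−β))
= 486.5 × √(1.84070/0.159300) = 486.5 × 3.39925 = 1654 MHz

f_obs ≈ 1654 MHz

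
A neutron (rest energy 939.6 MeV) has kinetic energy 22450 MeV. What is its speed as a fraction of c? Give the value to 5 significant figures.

β ≈ 0.99919

γ = 1 + K/(m₀c²) = 1 + 22450/939.6 = 24.89315
β = √(1 − 1/γ²) = 0.99919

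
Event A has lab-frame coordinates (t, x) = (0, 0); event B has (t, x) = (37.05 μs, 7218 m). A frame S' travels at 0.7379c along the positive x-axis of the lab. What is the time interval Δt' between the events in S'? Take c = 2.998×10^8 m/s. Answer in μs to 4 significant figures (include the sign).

Δt' ≈ 28.57 μs

γ = 1/√(1 − 0.7379²) = 1.48168
Δt' = γ(Δt − vΔx/c²) = 1.48168 × (37.05 μs − 0.7379×7218 m / (2.998×10^8 m/s))
= 1.48168 × (19.2843 μs) = 28.57 μs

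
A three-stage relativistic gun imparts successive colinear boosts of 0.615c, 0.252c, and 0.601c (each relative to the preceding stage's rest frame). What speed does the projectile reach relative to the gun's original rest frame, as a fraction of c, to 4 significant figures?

u ≈ 0.9314c

Compose boost 2: (0.252 + 0.615)/(1 + 0.252×0.615) = 0.8670/1.15498 = 0.750662
Compose boost 3: (0.601 + 0.750662)/(1 + 0.601×0.750662) = 1.35166/1.45115 = 0.9314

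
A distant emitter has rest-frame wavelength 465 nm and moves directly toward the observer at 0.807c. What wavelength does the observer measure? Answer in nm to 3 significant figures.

Relativistic Doppler: λ_obs = λ_src √((1−β)/(1+β))
= 465 × √(0.19300/1.8070) = 465 × 0.32681 = 152 nm

λ_obs ≈ 152 nm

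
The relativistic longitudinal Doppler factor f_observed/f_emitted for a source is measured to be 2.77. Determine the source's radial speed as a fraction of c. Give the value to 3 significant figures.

f_obs/f_src = √((1+β)/(1−β)) = 2.77  ⇒  (1+β)/(1−β) = 7.6729
β = |1 − D²|/(1 + D²) = |1 − 7.6729|/(1 + 7.6729) = 0.769

β ≈ 0.769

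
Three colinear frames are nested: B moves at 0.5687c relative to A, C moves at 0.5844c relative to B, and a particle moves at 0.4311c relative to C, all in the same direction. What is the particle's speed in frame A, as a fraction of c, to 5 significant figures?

Compose boost 2: (0.5844 + 0.5687)/(1 + 0.5844×0.5687) = 1.1531/1.332348 = 0.8654644
Compose boost 3: (0.4311 + 0.8654644)/(1 + 0.4311×0.8654644) = 1.296564/1.373102 = 0.94426

u ≈ 0.94426c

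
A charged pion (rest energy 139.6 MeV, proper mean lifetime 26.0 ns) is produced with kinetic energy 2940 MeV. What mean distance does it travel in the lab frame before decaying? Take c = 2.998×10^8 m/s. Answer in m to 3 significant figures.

γ = 1 + K/(m₀c²) = 1 + 2940/139.6 = 22.060
β = √(1 − 1/γ²) = 0.99897
Dilated lifetime: γτ₀ = 22.060 × 26.0 ns = 573.56 ns
d = βc·γτ₀ = 0.99897 × (2.998×10^8 m/s) × 5.7356×10^-7 s = 172 m

d ≈ 172 m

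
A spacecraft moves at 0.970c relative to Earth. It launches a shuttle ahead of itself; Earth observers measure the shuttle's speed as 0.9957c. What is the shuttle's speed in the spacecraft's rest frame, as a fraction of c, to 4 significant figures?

Inverse velocity addition: u' = (u − v)/(1 − uv/c²)
= (0.9957 − 0.970)/(1 − 0.9957×0.970) = 0.02570/0.0341710 = 0.7521

u' ≈ 0.7521c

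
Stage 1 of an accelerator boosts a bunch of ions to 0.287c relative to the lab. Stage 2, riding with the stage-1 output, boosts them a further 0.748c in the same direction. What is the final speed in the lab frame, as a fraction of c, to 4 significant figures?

u ≈ 0.8521c

Compose boost 2: (0.748 + 0.287)/(1 + 0.748×0.287) = 1.035/1.21468 = 0.8521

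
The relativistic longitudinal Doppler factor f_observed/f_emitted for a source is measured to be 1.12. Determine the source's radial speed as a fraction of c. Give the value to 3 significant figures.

β ≈ 0.113

f_obs/f_src = √((1+β)/(1−β)) = 1.12  ⇒  (1+β)/(1−β) = 1.2544
β = |1 − D²|/(1 + D²) = |1 − 1.2544|/(1 + 1.2544) = 0.113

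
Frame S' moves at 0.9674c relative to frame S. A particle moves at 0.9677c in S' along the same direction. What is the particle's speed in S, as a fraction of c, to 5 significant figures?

Relativistic velocity addition: u = (u' + v)/(1 + u'v/c²)
= (0.9677 + 0.9674)/(1 + 0.9677×0.9674) = 1.9351/1.936153 = 0.99946

u ≈ 0.99946c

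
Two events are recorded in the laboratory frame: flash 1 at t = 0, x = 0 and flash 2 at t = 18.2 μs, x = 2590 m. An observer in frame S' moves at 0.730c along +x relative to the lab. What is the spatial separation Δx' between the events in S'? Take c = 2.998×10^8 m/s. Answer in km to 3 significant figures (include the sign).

γ = 1/√(1 − 0.730²) = 1.4632
Δx' = γ(Δx − vΔt) = 1.4632 × (2590 m − 0.730×(2.998×10^8 m/s)×18.2×10^-6 s)
= 1.4632 × (-1393.1 m) = -2.04 km

Δx' ≈ -2.04 km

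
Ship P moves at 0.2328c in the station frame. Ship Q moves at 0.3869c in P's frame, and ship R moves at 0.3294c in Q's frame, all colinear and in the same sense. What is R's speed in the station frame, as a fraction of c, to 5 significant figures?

u ≈ 0.75627c

Compose boost 2: (0.3869 + 0.2328)/(1 + 0.3869×0.2328) = 0.61970/1.090070 = 0.5684954
Compose boost 3: (0.3294 + 0.5684954)/(1 + 0.3294×0.5684954) = 0.8978954/1.187262 = 0.75627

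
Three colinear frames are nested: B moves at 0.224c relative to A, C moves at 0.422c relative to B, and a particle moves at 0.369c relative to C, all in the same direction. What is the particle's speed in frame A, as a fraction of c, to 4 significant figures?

u ≈ 0.7877c

Compose boost 2: (0.422 + 0.224)/(1 + 0.422×0.224) = 0.6460/1.09453 = 0.590209
Compose boost 3: (0.369 + 0.590209)/(1 + 0.369×0.590209) = 0.959209/1.21779 = 0.7877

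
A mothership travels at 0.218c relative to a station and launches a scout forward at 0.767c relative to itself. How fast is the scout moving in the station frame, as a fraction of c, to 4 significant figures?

Compose boost 2: (0.767 + 0.218)/(1 + 0.767×0.218) = 0.9850/1.16721 = 0.8439

u ≈ 0.8439c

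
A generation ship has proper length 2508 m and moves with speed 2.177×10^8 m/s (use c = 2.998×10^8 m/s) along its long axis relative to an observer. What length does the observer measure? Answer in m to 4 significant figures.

L ≈ 1724 m

β = v/c = 2.177×10^8 / 2.998×10^8 = 0.726151
γ = 1/√(1 − 0.726151²) = 1.45447
Length contraction: L = L₀/γ = 2508/1.45447 = 1724 m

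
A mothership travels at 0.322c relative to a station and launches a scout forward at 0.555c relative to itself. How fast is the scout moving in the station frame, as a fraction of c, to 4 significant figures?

u ≈ 0.7440c

Compose boost 2: (0.555 + 0.322)/(1 + 0.555×0.322) = 0.8770/1.17871 = 0.7440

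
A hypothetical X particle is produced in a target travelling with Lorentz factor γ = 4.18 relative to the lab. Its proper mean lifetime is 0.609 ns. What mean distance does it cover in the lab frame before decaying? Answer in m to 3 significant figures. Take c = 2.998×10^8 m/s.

β = √(1 − 1/γ²) = √(1 − 1/4.18²) = 0.97096
Dilated lifetime: Δt = γτ₀ = 4.18 × 0.609 ns = 2.5456 ns
d = vΔt = 0.97096c × 2.5456 ns = 2.9109×10^8 m/s × 2.5456×10^-9 s = 0.741 m

d ≈ 0.741 m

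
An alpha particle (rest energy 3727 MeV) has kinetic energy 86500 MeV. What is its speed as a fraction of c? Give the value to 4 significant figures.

γ = 1 + K/(m₀c²) = 1 + 86500/3727 = 24.2090
β = √(1 − 1/γ²) = 0.9991

β ≈ 0.9991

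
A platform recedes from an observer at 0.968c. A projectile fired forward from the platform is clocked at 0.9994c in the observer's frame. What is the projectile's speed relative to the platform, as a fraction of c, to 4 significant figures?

Inverse velocity addition: u' = (u − v)/(1 − uv/c²)
= (0.9994 − 0.968)/(1 − 0.9994×0.968) = 0.03140/0.0325808 = 0.9638

u' ≈ 0.9638c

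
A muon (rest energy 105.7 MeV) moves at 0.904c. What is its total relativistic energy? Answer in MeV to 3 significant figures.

E ≈ 247 MeV

γ = 1/√(1 − 0.904²) = 2.3390
E = γm₀c² = 2.3390 × 105.7 MeV = 247 MeV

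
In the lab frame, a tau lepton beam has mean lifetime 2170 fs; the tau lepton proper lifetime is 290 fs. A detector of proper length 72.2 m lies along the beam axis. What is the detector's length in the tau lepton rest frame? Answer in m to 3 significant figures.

Time dilation ⇒ γ = Δt/τ₀ = 2170/290 = 7.4828
Length contraction: L = L₀/γ = 72.2/7.4828 = 9.65 m

L ≈ 9.65 m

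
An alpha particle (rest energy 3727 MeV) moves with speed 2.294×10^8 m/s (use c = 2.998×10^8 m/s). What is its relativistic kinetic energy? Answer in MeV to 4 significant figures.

β = v/c = 2.294×10^8 / 2.998×10^8 = 0.765177
γ = 1/√(1 − 0.765177²) = 1.55323
K = (γ − 1)m₀c² = (1.55323 − 1) × 3727 MeV = 0.553229 × 3727 MeV = 2062 MeV

K ≈ 2062 MeV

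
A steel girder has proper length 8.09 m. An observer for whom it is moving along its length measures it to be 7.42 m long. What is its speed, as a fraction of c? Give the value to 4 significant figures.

γ = L₀/L = 8.09/7.42 = 1.09030
β = √(1 − 1/γ²) = 0.3985

β ≈ 0.3985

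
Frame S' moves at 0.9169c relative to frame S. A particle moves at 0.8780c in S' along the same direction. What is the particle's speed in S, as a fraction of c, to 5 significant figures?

Relativistic velocity addition: u = (u' + v)/(1 + u'v/c²)
= (0.8780 + 0.9169)/(1 + 0.8780×0.9169) = 1.7949/1.805038 = 0.99438

u ≈ 0.99438c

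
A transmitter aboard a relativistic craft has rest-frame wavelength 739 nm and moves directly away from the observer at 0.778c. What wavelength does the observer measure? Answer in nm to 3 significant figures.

Relativistic Doppler: λ_obs = λ_src √((1+β)/(1−β))
= 739 × √(1.7780/0.22200) = 739 × 2.8300 = 2090 nm

λ_obs ≈ 2090 nm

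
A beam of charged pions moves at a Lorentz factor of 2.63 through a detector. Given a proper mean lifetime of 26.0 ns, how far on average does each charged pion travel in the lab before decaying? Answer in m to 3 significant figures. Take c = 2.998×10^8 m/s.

β = √(1 − 1/γ²) = √(1 − 1/2.63²) = 0.92489
Dilated lifetime: Δt = γτ₀ = 2.63 × 26.0 ns = 68.380 ns
d = vΔt = 0.92489c × 68.380 ns = 2.7728×10^8 m/s × 6.8380×10^-8 s = 19.0 m

d ≈ 19.0 m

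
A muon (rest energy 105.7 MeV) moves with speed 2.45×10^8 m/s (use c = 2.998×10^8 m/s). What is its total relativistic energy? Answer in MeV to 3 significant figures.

E ≈ 183 MeV

β = v/c = 2.45×10^8 / 2.998×10^8 = 0.81721
γ = 1/√(1 − 0.81721²) = 1.7351
E = γm₀c² = 1.7351 × 105.7 MeV = 183 MeV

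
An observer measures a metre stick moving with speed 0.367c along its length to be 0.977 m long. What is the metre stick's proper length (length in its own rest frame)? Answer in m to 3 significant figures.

L₀ ≈ 1.05 m

γ = 1/√(1 − 0.367²) = 1.0750
L₀ = γL = 1.0750 × 0.977 = 1.05 m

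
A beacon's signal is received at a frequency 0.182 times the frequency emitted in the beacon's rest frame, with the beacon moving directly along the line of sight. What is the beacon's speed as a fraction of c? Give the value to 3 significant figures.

f_obs/f_src = √((1−β)/(1+β)) = 0.182  ⇒  (1−β)/(1+β) = 0.033124
β = |1 − D²|/(1 + D²) = |1 − 0.033124|/(1 + 0.033124) = 0.936

β ≈ 0.936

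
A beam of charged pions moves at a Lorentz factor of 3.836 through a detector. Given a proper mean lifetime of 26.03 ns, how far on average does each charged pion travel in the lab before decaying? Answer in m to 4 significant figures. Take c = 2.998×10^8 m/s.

β = √(1 − 1/γ²) = √(1 − 1/3.836²) = 0.965423
Dilated lifetime: Δt = γτ₀ = 3.836 × 26.03 ns = 99.8511 ns
d = vΔt = 0.965423c × 99.8511 ns = 2.89434×10^8 m/s × 9.98511×10^-8 s = 28.90 m

d ≈ 28.90 m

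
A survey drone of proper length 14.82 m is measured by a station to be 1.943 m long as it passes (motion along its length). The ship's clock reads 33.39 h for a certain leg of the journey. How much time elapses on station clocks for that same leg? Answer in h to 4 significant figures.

Length contraction ⇒ γ = L₀/L = 14.82/1.943 = 7.62738
Time dilation: Δt = γτ₀ = 7.62738 × 33.39 h = 254.7 h

Δt ≈ 254.7 h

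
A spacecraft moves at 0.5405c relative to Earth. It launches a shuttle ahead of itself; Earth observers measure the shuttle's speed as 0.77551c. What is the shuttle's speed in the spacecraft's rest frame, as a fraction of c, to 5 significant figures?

u' ≈ 0.40461c

Inverse velocity addition: u' = (u − v)/(1 − uv/c²)
= (0.77551 − 0.5405)/(1 − 0.77551×0.5405) = 0.23501/0.5808368 = 0.40461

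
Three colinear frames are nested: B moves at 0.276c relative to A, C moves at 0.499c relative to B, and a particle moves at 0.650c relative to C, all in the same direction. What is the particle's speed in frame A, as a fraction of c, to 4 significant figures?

u ≈ 0.9227c

Compose boost 2: (0.499 + 0.276)/(1 + 0.499×0.276) = 0.7750/1.13772 = 0.681185
Compose boost 3: (0.650 + 0.681185)/(1 + 0.650×0.681185) = 1.33118/1.44277 = 0.9227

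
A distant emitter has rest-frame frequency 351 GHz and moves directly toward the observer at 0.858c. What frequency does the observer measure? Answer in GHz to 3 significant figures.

f_obs ≈ 1270 GHz

Relativistic Doppler: f_obs = f_src √((1+β)/(1−β))
= 351 × √(1.8580/0.14200) = 351 × 3.6173 = 1270 GHz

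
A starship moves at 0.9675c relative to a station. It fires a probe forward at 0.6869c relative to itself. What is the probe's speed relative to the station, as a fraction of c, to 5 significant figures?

Relativistic velocity addition: u = (u' + v)/(1 + u'v/c²)
= (0.6869 + 0.9675)/(1 + 0.6869×0.9675) = 1.6544/1.664576 = 0.99389

u ≈ 0.99389c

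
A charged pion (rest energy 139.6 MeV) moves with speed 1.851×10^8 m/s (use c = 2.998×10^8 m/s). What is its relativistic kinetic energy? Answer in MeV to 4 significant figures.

K ≈ 37.86 MeV

β = v/c = 1.851×10^8 / 2.998×10^8 = 0.617412
γ = 1/√(1 − 0.617412²) = 1.27123
K = (γ − 1)m₀c² = (1.27123 − 1) × 139.6 MeV = 0.271229 × 139.6 MeV = 37.86 MeV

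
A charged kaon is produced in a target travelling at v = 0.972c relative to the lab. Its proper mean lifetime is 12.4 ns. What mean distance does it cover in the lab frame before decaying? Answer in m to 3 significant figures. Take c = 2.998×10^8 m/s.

d ≈ 15.4 m

γ = 1/√(1 − 0.972²) = 4.2557
Dilated lifetime: Δt = γτ₀ = 4.2557 × 12.4 ns = 52.770 ns
d = vΔt = 0.972c × 52.770 ns = 2.9141×10^8 m/s × 5.2770×10^-8 s = 15.4 m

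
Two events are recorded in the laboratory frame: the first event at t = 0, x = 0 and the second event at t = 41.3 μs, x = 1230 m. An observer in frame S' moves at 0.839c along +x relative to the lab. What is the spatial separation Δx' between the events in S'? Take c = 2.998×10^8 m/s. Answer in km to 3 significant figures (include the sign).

Δx' ≈ -16.8 km

γ = 1/√(1 − 0.839²) = 1.8378
Δx' = γ(Δx − vΔt) = 1.8378 × (1230 m − 0.839×(2.998×10^8 m/s)×41.3×10^-6 s)
= 1.8378 × (-9158.3 m) = -16.8 km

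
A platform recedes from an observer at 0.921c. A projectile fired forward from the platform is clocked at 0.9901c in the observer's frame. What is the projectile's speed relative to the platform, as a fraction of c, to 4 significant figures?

u' ≈ 0.7842c

Inverse velocity addition: u' = (u − v)/(1 − uv/c²)
= (0.9901 − 0.921)/(1 − 0.9901×0.921) = 0.06910/0.0881179 = 0.7842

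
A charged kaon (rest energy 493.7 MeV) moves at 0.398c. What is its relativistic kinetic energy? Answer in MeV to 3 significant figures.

K ≈ 44.5 MeV

γ = 1/√(1 − 0.398²) = 1.0901
K = (γ − 1)m₀c² = (1.0901 − 1) × 493.7 MeV = 0.090054 × 493.7 MeV = 44.5 MeV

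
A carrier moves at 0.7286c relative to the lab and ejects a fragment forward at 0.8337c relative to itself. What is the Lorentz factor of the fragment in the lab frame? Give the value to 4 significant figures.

γ ≈ 4.250

u_lab = (0.8337 + 0.7286)/(1 + 0.8337×0.7286) = 1.5623/1.607434 = 0.9719218
γ = 1/√(1 − 0.9719218²) = 4.250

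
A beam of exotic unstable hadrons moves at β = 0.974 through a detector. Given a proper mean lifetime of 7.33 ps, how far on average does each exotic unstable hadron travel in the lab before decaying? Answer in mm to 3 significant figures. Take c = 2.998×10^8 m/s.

d ≈ 9.45 mm

γ = 1/√(1 − 0.974²) = 4.4141
Dilated lifetime: Δt = γτ₀ = 4.4141 × 7.33 ps = 32.355 ps
d = vΔt = 0.974c × 32.355 ps = 2.9201×10^8 m/s × 3.2355×10^-11 s = 9.45 mm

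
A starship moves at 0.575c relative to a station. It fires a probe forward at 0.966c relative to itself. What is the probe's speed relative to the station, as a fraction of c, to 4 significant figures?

Relativistic velocity addition: u = (u' + v)/(1 + u'v/c²)
= (0.966 + 0.575)/(1 + 0.966×0.575) = 1.541/1.55545 = 0.9907

u ≈ 0.9907c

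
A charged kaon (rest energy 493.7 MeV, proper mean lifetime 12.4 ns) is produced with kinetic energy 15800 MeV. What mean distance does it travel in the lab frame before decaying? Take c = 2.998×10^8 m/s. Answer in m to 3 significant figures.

γ = 1 + K/(m₀c²) = 1 + 15800/493.7 = 33.003
β = √(1 − 1/γ²) = 0.99954
Dilated lifetime: γτ₀ = 33.003 × 12.4 ns = 409.24 ns
d = βc·γτ₀ = 0.99954 × (2.998×10^8 m/s) × 4.0924×10^-7 s = 123 m

d ≈ 123 m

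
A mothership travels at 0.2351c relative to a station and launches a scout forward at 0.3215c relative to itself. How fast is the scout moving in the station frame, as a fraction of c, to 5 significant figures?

u ≈ 0.51749c

Compose boost 2: (0.3215 + 0.2351)/(1 + 0.3215×0.2351) = 0.55660/1.075585 = 0.51749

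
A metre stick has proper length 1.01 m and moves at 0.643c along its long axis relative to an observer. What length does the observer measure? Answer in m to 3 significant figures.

L ≈ 0.774 m

γ = 1/√(1 − 0.643²) = 1.3057
Length contraction: L = L₀/γ = 1.01/1.3057 = 0.774 m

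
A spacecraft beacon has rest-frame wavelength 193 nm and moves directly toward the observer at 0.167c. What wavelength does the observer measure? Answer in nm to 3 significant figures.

λ_obs ≈ 163 nm

Relativistic Doppler: λ_obs = λ_src √((1−β)/(1+β))
= 193 × √(0.83300/1.1670) = 193 × 0.84486 = 163 nm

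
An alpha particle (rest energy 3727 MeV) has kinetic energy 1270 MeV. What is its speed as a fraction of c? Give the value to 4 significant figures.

β ≈ 0.6661

γ = 1 + K/(m₀c²) = 1 + 1270/3727 = 1.34076
β = √(1 − 1/γ²) = 0.6661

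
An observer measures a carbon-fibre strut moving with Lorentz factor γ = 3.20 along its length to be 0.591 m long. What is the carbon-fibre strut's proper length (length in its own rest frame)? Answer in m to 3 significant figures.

γ = 3.20 (given)
L₀ = γL = 3.20 × 0.591 = 1.89 m

L₀ ≈ 1.89 m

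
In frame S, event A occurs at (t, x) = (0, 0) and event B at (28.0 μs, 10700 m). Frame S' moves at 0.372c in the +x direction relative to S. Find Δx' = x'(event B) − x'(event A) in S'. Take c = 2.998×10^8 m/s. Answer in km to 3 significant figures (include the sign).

Δx' ≈ 8.16 km

γ = 1/√(1 − 0.372²) = 1.0773
Δx' = γ(Δx − vΔt) = 1.0773 × (10700 m − 0.372×(2.998×10^8 m/s)×28.0×10^-6 s)
= 1.0773 × (7577.3 m) = 8.16 km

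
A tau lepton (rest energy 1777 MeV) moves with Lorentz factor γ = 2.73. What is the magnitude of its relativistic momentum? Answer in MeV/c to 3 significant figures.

p ≈ 4510 MeV/c

β = √(1 − 1/γ²) = √(1 − 1/2.73²) = 0.93050
p = γβm₀c = 2.73 × 0.93050 × 1777 MeV/c = 4510 MeV/c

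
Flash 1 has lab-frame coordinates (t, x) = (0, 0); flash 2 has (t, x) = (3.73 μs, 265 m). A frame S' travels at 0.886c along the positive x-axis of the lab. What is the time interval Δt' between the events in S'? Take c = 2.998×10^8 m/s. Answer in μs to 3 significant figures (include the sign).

γ = 1/√(1 − 0.886²) = 2.1566
Δt' = γ(Δt − vΔx/c²) = 2.1566 × (3.73 μs − 0.886×265 m / (2.998×10^8 m/s))
= 2.1566 × (2.9468 μs) = 6.36 μs

Δt' ≈ 6.36 μs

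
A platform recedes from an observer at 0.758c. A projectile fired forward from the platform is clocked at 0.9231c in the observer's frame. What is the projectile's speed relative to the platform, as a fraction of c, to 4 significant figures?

u' ≈ 0.5498c

Inverse velocity addition: u' = (u − v)/(1 − uv/c²)
= (0.9231 − 0.758)/(1 − 0.9231×0.758) = 0.1651/0.300290 = 0.5498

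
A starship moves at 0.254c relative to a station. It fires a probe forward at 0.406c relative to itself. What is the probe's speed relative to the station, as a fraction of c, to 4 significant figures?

u ≈ 0.5983c

Relativistic velocity addition: u = (u' + v)/(1 + u'v/c²)
= (0.406 + 0.254)/(1 + 0.406×0.254) = 0.6600/1.10312 = 0.5983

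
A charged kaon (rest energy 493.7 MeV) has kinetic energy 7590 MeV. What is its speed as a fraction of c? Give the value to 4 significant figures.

β ≈ 0.9981

γ = 1 + K/(m₀c²) = 1 + 7590/493.7 = 16.3737
β = √(1 − 1/γ²) = 0.9981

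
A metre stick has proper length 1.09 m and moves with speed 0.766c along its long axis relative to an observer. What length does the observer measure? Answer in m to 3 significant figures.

γ = 1/√(1 − 0.766²) = 1.5556
Length contraction: L = L₀/γ = 1.09/1.5556 = 0.701 m

L ≈ 0.701 m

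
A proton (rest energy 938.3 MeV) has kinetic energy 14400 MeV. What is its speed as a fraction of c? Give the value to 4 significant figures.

β ≈ 0.9981

γ = 1 + K/(m₀c²) = 1 + 14400/938.3 = 16.3469
β = √(1 − 1/γ²) = 0.9981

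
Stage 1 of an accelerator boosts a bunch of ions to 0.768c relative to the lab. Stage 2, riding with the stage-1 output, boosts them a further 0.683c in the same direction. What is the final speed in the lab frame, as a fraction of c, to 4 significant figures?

u ≈ 0.9518c

Compose boost 2: (0.683 + 0.768)/(1 + 0.683×0.768) = 1.451/1.52454 = 0.9518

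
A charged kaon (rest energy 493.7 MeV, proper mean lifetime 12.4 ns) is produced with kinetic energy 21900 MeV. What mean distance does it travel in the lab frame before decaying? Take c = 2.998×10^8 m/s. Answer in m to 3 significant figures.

d ≈ 169 m

γ = 1 + K/(m₀c²) = 1 + 21900/493.7 = 45.359
β = √(1 − 1/γ²) = 0.99976
Dilated lifetime: γτ₀ = 45.359 × 12.4 ns = 562.45 ns
d = βc·γτ₀ = 0.99976 × (2.998×10^8 m/s) × 5.6245×10^-7 s = 169 m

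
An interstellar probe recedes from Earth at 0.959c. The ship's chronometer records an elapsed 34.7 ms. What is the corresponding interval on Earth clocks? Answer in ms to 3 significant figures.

γ = 1/√(1 − 0.959²) = 3.5285
Time dilation: Δt = γτ₀ = 3.5285 × 34.7 ms = 122 ms

Δt ≈ 122 ms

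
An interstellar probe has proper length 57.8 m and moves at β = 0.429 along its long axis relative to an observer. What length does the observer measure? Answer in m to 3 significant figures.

γ = 1/√(1 − 0.429²) = 1.1070
Length contraction: L = L₀/γ = 57.8/1.1070 = 52.2 m

L ≈ 52.2 m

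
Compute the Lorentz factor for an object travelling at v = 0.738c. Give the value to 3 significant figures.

γ = 1/√(1 − β²) = 1/√(1 − 0.738²) = 1/√(0.45536) = 1.48

γ ≈ 1.48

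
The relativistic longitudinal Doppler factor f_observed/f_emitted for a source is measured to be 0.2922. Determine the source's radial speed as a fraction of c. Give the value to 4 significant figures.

β ≈ 0.8427

f_obs/f_src = √((1−β)/(1+β)) = 0.2922  ⇒  (1−β)/(1+β) = 0.0853808
β = |1 − D²|/(1 + D²) = |1 − 0.0853808|/(1 + 0.0853808) = 0.8427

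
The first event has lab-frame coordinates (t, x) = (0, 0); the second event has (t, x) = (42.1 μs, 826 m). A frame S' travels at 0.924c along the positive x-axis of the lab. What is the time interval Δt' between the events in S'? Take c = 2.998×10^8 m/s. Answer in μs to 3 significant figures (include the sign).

Δt' ≈ 103 μs

γ = 1/√(1 − 0.924²) = 2.6151
Δt' = γ(Δt − vΔx/c²) = 2.6151 × (42.1 μs − 0.924×826 m / (2.998×10^8 m/s))
= 2.6151 × (39.554 μs) = 103 μs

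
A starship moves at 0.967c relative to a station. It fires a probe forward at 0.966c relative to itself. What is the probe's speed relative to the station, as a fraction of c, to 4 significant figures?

Relativistic velocity addition: u = (u' + v)/(1 + u'v/c²)
= (0.966 + 0.967)/(1 + 0.966×0.967) = 1.933/1.93412 = 0.9994

u ≈ 0.9994c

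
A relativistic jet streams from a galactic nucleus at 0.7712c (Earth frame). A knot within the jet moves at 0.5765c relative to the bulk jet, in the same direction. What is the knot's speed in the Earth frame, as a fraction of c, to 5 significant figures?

u ≈ 0.93292c

Relativistic velocity addition: u = (u' + v)/(1 + u'v/c²)
= (0.5765 + 0.7712)/(1 + 0.5765×0.7712) = 1.3477/1.444597 = 0.93292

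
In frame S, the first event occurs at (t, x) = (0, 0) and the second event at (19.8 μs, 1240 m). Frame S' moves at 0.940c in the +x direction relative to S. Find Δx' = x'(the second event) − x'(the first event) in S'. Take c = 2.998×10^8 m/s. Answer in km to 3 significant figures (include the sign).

Δx' ≈ -12.7 km

γ = 1/√(1 − 0.940²) = 2.9311
Δx' = γ(Δx − vΔt) = 2.9311 × (1240 m − 0.940×(2.998×10^8 m/s)×19.8×10^-6 s)
= 2.9311 × (-4339.9 m) = -12.7 km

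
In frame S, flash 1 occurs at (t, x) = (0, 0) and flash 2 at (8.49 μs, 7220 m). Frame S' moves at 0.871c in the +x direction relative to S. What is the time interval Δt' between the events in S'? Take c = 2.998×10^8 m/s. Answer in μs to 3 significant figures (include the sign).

Δt' ≈ -25.4 μs

γ = 1/√(1 − 0.871²) = 2.0355
Δt' = γ(Δt − vΔx/c²) = 2.0355 × (8.49 μs − 0.871×7220 m / (2.998×10^8 m/s))
= 2.0355 × (-12.486 μs) = -25.4 μs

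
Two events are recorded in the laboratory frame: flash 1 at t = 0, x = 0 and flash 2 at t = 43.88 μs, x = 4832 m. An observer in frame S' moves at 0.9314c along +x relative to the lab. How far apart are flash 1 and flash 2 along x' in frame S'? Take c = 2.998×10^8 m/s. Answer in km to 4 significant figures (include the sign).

γ = 1/√(1 − 0.9314²) = 2.74727
Δx' = γ(Δx − vΔt) = 2.74727 × (4832 m − 0.9314×(2.998×10^8 m/s)×43.88×10^-6 s)
= 2.74727 × (-7420.78 m) = -20.39 km

Δx' ≈ -20.39 km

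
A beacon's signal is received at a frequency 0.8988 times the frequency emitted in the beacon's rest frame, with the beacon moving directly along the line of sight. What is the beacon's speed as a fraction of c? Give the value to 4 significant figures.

f_obs/f_src = √((1−β)/(1+β)) = 0.8988  ⇒  (1−β)/(1+β) = 0.807841
β = |1 − D²|/(1 + D²) = |1 − 0.807841|/(1 + 0.807841) = 0.1063

β ≈ 0.1063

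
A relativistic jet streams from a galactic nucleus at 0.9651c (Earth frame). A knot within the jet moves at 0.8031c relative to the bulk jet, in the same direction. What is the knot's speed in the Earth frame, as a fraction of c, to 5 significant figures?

u ≈ 0.99613c

Relativistic velocity addition: u = (u' + v)/(1 + u'v/c²)
= (0.8031 + 0.9651)/(1 + 0.8031×0.9651) = 1.7682/1.775072 = 0.99613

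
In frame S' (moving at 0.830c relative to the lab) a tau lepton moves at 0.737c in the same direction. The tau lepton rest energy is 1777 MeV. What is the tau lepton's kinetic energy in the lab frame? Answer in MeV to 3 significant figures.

K ≈ 5820 MeV

u_lab = (0.737 + 0.830)/(1 + 0.737×0.830) = 0.972259
γ = 1/√(1 − 0.972259²) = 4.2752
K = (γ − 1)m₀c² = (4.2752 − 1) × 1777 = 3.2752 × 1777 = 5820 MeV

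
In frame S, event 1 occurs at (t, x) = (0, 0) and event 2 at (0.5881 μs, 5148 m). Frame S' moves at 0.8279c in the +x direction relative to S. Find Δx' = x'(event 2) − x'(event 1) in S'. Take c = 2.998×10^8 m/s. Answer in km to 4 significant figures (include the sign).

γ = 1/√(1 − 0.8279²) = 1.78293
Δx' = γ(Δx − vΔt) = 1.78293 × (5148 m − 0.8279×(2.998×10^8 m/s)×0.5881×10^-6 s)
= 1.78293 × (5002.03 m) = 8.918 km

Δx' ≈ 8.918 km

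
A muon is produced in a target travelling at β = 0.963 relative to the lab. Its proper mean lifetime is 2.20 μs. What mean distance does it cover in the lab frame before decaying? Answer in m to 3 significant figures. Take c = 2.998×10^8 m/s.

γ = 1/√(1 − 0.963²) = 3.7106
Dilated lifetime: Δt = γτ₀ = 3.7106 × 2.20 μs = 8.1632 μs
d = vΔt = 0.963c × 8.1632 μs = 2.8871×10^8 m/s × 8.1632×10^-6 s = 2360 m

d ≈ 2360 m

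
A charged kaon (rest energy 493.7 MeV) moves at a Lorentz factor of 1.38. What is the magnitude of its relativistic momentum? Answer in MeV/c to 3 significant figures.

p ≈ 470 MeV/c

β = √(1 − 1/γ²) = √(1 − 1/1.38²) = 0.68913
p = γβm₀c = 1.38 × 0.68913 × 493.7 MeV/c = 470 MeV/c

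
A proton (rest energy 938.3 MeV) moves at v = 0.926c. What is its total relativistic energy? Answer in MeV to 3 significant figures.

E ≈ 2490 MeV

γ = 1/√(1 − 0.926²) = 2.6488
E = γm₀c² = 2.6488 × 938.3 MeV = 2490 MeV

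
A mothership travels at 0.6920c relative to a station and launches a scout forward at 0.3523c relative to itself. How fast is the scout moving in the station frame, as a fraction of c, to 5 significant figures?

u ≈ 0.83961c

Compose boost 2: (0.3523 + 0.6920)/(1 + 0.3523×0.6920) = 1.0443/1.243792 = 0.83961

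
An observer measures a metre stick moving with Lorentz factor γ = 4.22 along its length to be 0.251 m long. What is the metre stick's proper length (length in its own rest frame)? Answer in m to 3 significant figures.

L₀ ≈ 1.06 m

γ = 4.22 (given)
L₀ = γL = 4.22 × 0.251 = 1.06 m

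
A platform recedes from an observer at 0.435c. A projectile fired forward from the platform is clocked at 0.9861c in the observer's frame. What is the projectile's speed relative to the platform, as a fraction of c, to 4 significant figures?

u' ≈ 0.9651c

Inverse velocity addition: u' = (u − v)/(1 − uv/c²)
= (0.9861 − 0.435)/(1 − 0.9861×0.435) = 0.5511/0.571047 = 0.9651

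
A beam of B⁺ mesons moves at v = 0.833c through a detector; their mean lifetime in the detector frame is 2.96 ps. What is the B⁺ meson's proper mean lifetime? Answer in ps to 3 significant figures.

γ = 1/√(1 − 0.833²) = 1.8074
Proper time: τ₀ = Δt/γ = 2.96/1.8074 = 1.64 ps

τ₀ ≈ 1.64 ps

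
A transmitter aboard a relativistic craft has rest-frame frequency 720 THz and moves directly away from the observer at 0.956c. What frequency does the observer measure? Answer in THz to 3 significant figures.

Relativistic Doppler: f_obs = f_src √((1−β)/(1+β))
= 720 × √(0.044000/1.9560) = 720 × 0.14998 = 108 THz

f_obs ≈ 108 THz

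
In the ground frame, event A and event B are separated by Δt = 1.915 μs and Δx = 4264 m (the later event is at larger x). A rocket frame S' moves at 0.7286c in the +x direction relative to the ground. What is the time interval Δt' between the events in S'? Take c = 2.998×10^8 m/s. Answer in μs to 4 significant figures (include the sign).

γ = 1/√(1 − 0.7286²) = 1.45998
Δt' = γ(Δt − vΔx/c²) = 1.45998 × (1.915 μs − 0.7286×4264 m / (2.998×10^8 m/s))
= 1.45998 × (-8.44774 μs) = -12.33 μs

Δt' ≈ -12.33 μs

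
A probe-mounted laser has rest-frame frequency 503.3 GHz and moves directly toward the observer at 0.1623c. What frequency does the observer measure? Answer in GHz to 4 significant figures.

Relativistic Doppler: f_obs = f_src √((1+β)/(1−β))
= 503.3 × √(1.16230/0.837700) = 503.3 × 1.17792 = 592.8 GHz

f_obs ≈ 592.8 GHz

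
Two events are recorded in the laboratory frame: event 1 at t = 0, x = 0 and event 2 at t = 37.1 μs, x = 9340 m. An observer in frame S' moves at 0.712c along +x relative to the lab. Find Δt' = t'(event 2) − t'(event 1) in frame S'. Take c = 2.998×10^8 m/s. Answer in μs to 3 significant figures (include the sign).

Δt' ≈ 21.2 μs

γ = 1/√(1 − 0.712²) = 1.4241
Δt' = γ(Δt − vΔx/c²) = 1.4241 × (37.1 μs − 0.712×9340 m / (2.998×10^8 m/s))
= 1.4241 × (14.918 μs) = 21.2 μs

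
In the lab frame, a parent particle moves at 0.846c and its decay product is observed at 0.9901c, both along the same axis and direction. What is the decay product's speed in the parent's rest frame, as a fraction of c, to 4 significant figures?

Inverse velocity addition: u' = (u − v)/(1 − uv/c²)
= (0.9901 − 0.846)/(1 − 0.9901×0.846) = 0.1441/0.162375 = 0.8874

u' ≈ 0.8874c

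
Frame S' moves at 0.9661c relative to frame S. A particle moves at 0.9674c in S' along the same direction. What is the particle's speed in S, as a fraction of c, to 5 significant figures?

u ≈ 0.99943c

Relativistic velocity addition: u = (u' + v)/(1 + u'v/c²)
= (0.9674 + 0.9661)/(1 + 0.9674×0.9661) = 1.9335/1.934605 = 0.99943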